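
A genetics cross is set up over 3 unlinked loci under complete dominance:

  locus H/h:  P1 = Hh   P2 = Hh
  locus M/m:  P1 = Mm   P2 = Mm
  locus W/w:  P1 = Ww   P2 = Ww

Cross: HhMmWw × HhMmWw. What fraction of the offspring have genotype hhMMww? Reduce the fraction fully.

HhMmWw gametes: HMW×1, HMw×1, HmW×1, Hmw×1, hMW×1, hMw×1, hmW×1, hmw×1
HhMmWw gametes: HMW×1, HMw×1, HmW×1, Hmw×1, hMW×1, hMw×1, hmW×1, hmw×1
HhMmWw×HhMmWw grid (8·8=64): HHMMWW=1 HHMMWw=2 HHMMww=1 HHMmWW=2 HHMmWw=4 HHMmww=2 HHmmWW=1 HHmmWw=2 HHmmww=1 HhMMWW=2 HhMMWw=4 HhMMww=2 HhMmWW=4 HhMmWw=8 HhMmww=4 HhmmWW=2 HhmmWw=4 Hhmmww=2 hhMMWW=1 hhMMWw=2 hhMMww=1 hhMmWW=2 hhMmWw=4 hhMmww=2 hhmmWW=1 hhmmWw=2 hhmmww=1
hhMMww hits 1/64; gcd=1; 1÷1/64÷1 = 1/64

P(hhMMww) = 1/64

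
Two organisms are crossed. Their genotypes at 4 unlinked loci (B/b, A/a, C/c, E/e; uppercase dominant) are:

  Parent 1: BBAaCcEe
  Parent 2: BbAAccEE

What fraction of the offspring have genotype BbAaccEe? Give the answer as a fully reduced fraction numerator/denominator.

BBAaCcEe gametes: BACE×2, BACe×2, BAcE×2, BAce×2, BaCE×2, BaCe×2, BacE×2, Bace×2
BbAAccEE gametes: BAcE×8, bAcE×8
BBAaCcEe×BbAAccEE grid (16·16=256): BBAACcEE=16 BBAACcEe=16 BBAAccEE=16 BBAAccEe=16 BBAaCcEE=16 BBAaCcEe=16 BBAaccEE=16 BBAaccEe=16 BbAACcEE=16 BbAACcEe=16 BbAAccEE=16 BbAAccEe=16 BbAaCcEE=16 BbAaCcEe=16 BbAaccEE=16 BbAaccEe=16
BbAaccEe hits 16/256; gcd=16; 16÷16/256÷16 = 1/16

P(BbAaccEe) = 1/16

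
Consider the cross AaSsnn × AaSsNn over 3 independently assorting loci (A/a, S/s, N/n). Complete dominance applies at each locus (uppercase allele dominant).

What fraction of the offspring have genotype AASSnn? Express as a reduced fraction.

AaSsnn gametes: ASn×2, Asn×2, aSn×2, asn×2
AaSsNn gametes: ASN×1, ASn×1, AsN×1, Asn×1, aSN×1, aSn×1, asN×1, asn×1
AaSsnn×AaSsNn grid (8·8=64): AASSNn=2 AASSnn=2 AASsNn=4 AASsnn=4 AAssNn=2 AAssnn=2 AaSSNn=4 AaSSnn=4 AaSsNn=8 AaSsnn=8 AassNn=4 Aassnn=4 aaSSNn=2 aaSSnn=2 aaSsNn=4 aaSsnn=4 aassNn=2 aassnn=2
AASSnn hits 2/64; gcd=2; 2÷2/64÷2 = 1/32

P(AASSnn) = 1/32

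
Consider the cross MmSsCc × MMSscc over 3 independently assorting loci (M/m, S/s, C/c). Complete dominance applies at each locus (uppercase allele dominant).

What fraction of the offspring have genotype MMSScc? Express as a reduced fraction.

P(MMSScc) = 1/16

MmSsCc gametes: MSC×1, MSc×1, MsC×1, Msc×1, mSC×1, mSc×1, msC×1, msc×1
MMSscc gametes: MSc×4, Msc×4
MmSsCc×MMSscc grid (8·8=64): MMSSCc=4 MMSScc=4 MMSsCc=8 MMSscc=8 MMssCc=4 MMsscc=4 MmSSCc=4 MmSScc=4 MmSsCc=8 MmSscc=8 MmssCc=4 Mmsscc=4
MMSScc hits 4/64; gcd=4; 4÷4/64÷4 = 1/16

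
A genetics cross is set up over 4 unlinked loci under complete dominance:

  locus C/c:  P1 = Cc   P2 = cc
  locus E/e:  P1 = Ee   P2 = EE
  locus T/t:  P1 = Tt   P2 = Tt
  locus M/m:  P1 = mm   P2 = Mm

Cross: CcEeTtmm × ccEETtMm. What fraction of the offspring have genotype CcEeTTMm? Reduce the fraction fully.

CcEeTtmm gametes: CETm×2, CEtm×2, CeTm×2, Cetm×2, cETm×2, cEtm×2, ceTm×2, cetm×2
ccEETtMm gametes: cETM×4, cETm×4, cEtM×4, cEtm×4
CcEeTtmm×ccEETtMm grid (16·16=256): CcEETTMm=8 CcEETTmm=8 CcEETtMm=16 CcEETtmm=16 CcEEttMm=8 CcEEttmm=8 CcEeTTMm=8 CcEeTTmm=8 CcEeTtMm=16 CcEeTtmm=16 CcEettMm=8 CcEettmm=8 ccEETTMm=8 ccEETTmm=8 ccEETtMm=16 ccEETtmm=16 ccEEttMm=8 ccEEttmm=8 ccEeTTMm=8 ccEeTTmm=8 ccEeTtMm=16 ccEeTtmm=16 ccEettMm=8 ccEettmm=8
CcEeTTMm hits 8/256; gcd=8; 8÷8/256÷8 = 1/32

P(CcEeTTMm) = 1/32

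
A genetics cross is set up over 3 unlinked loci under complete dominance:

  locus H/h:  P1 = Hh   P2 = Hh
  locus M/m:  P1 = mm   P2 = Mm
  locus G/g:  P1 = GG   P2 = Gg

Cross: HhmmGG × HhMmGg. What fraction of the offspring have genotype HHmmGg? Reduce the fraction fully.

HhmmGG gametes: HmG×4, hmG×4
HhMmGg gametes: HMG×1, HMg×1, HmG×1, Hmg×1, hMG×1, hMg×1, hmG×1, hmg×1
HhmmGG×HhMmGg grid (8·8=64): HHMmGG=4 HHMmGg=4 HHmmGG=4 HHmmGg=4 HhMmGG=8 HhMmGg=8 HhmmGG=8 HhmmGg=8 hhMmGG=4 hhMmGg=4 hhmmGG=4 hhmmGg=4
HHmmGg hits 4/64; gcd=4; 4÷4/64÷4 = 1/16

P(HHmmGg) = 1/16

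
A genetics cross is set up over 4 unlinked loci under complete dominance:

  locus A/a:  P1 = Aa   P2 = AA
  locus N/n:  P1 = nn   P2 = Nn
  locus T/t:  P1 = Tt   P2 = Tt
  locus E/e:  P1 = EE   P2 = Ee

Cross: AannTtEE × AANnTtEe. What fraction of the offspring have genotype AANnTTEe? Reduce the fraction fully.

P(AANnTTEe) = 1/32

AannTtEE gametes: AnTE×4, AntE×4, anTE×4, antE×4
AANnTtEe gametes: ANTE×2, ANTe×2, ANtE×2, ANte×2, AnTE×2, AnTe×2, AntE×2, Ante×2
AannTtEE×AANnTtEe grid (16·16=256): AANnTTEE=8 AANnTTEe=8 AANnTtEE=16 AANnTtEe=16 AANnttEE=8 AANnttEe=8 AAnnTTEE=8 AAnnTTEe=8 AAnnTtEE=16 AAnnTtEe=16 AAnnttEE=8 AAnnttEe=8 AaNnTTEE=8 AaNnTTEe=8 AaNnTtEE=16 AaNnTtEe=16 AaNnttEE=8 AaNnttEe=8 AannTTEE=8 AannTTEe=8 AannTtEE=16 AannTtEe=16 AannttEE=8 AannttEe=8
AANnTTEe hits 8/256; gcd=8; 8÷8/256÷8 = 1/32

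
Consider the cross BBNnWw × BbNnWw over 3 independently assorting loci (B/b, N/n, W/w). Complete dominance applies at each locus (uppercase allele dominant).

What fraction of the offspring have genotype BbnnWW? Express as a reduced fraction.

BBNnWw gametes: BNW×2, BNw×2, BnW×2, Bnw×2
BbNnWw gametes: BNW×1, BNw×1, BnW×1, Bnw×1, bNW×1, bNw×1, bnW×1, bnw×1
BBNnWw×BbNnWw grid (8·8=64): BBNNWW=2 BBNNWw=4 BBNNww=2 BBNnWW=4 BBNnWw=8 BBNnww=4 BBnnWW=2 BBnnWw=4 BBnnww=2 BbNNWW=2 BbNNWw=4 BbNNww=2 BbNnWW=4 BbNnWw=8 BbNnww=4 BbnnWW=2 BbnnWw=4 Bbnnww=2
BbnnWW hits 2/64; gcd=2; 2÷2/64÷2 = 1/32

P(BbnnWW) = 1/32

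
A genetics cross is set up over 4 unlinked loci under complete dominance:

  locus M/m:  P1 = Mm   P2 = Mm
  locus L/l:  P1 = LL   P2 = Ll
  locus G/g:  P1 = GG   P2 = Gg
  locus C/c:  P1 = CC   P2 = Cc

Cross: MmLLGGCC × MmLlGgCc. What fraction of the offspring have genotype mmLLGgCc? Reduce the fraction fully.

MmLLGGCC gametes: MLGC×8, mLGC×8
MmLlGgCc gametes: MLGC×1, MLGc×1, MLgC×1, MLgc×1, MlGC×1, MlGc×1, MlgC×1, Mlgc×1, mLGC×1, mLGc×1, mLgC×1, mLgc×1, mlGC×1, mlGc×1, mlgC×1, mlgc×1
MmLLGGCC×MmLlGgCc grid (16·16=256): MMLLGGCC=8 MMLLGGCc=8 MMLLGgCC=8 MMLLGgCc=8 MMLlGGCC=8 MMLlGGCc=8 MMLlGgCC=8 MMLlGgCc=8 MmLLGGCC=16 MmLLGGCc=16 MmLLGgCC=16 MmLLGgCc=16 MmLlGGCC=16 MmLlGGCc=16 MmLlGgCC=16 MmLlGgCc=16 mmLLGGCC=8 mmLLGGCc=8 mmLLGgCC=8 mmLLGgCc=8 mmLlGGCC=8 mmLlGGCc=8 mmLlGgCC=8 mmLlGgCc=8
mmLLGgCc hits 8/256; gcd=8; 8÷8/256÷8 = 1/32

P(mmLLGgCc) = 1/32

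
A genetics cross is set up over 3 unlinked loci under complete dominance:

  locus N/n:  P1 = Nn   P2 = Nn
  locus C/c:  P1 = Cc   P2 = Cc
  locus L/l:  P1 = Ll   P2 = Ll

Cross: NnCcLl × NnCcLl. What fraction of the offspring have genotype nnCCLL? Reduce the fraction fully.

NnCcLl gametes: NCL×1, NCl×1, NcL×1, Ncl×1, nCL×1, nCl×1, ncL×1, ncl×1
NnCcLl gametes: NCL×1, NCl×1, NcL×1, Ncl×1, nCL×1, nCl×1, ncL×1, ncl×1
NnCcLl×NnCcLl grid (8·8=64): NNCCLL=1 NNCCLl=2 NNCCll=1 NNCcLL=2 NNCcLl=4 NNCcll=2 NNccLL=1 NNccLl=2 NNccll=1 NnCCLL=2 NnCCLl=4 NnCCll=2 NnCcLL=4 NnCcLl=8 NnCcll=4 NnccLL=2 NnccLl=4 Nnccll=2 nnCCLL=1 nnCCLl=2 nnCCll=1 nnCcLL=2 nnCcLl=4 nnCcll=2 nnccLL=1 nnccLl=2 nnccll=1
nnCCLL hits 1/64; gcd=1; 1÷1/64÷1 = 1/64

P(nnCCLL) = 1/64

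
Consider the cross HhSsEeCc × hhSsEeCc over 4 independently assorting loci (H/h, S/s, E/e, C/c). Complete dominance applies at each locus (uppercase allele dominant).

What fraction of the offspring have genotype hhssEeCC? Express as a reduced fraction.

P(hhssEeCC) = 1/64

HhSsEeCc gametes: HSEC×1, HSEc×1, HSeC×1, HSec×1, HsEC×1, HsEc×1, HseC×1, Hsec×1, hSEC×1, hSEc×1, hSeC×1, hSec×1, hsEC×1, hsEc×1, hseC×1, hsec×1
hhSsEeCc gametes: hSEC×2, hSEc×2, hSeC×2, hSec×2, hsEC×2, hsEc×2, hseC×2, hsec×2
HhSsEeCc×hhSsEeCc grid (16·16=256): HhSSEECC=2 HhSSEECc=4 HhSSEEcc=2 HhSSEeCC=4 HhSSEeCc=8 HhSSEecc=4 HhSSeeCC=2 HhSSeeCc=4 HhSSeecc=2 HhSsEECC=4 HhSsEECc=8 HhSsEEcc=4 HhSsEeCC=8 HhSsEeCc=16 HhSsEecc=8 HhSseeCC=4 HhSseeCc=8 HhSseecc=4 HhssEECC=2 HhssEECc=4 HhssEEcc=2 HhssEeCC=4 HhssEeCc=8 HhssEecc=4 HhsseeCC=2 HhsseeCc=4 Hhsseecc=2 hhSSEECC=2 hhSSEECc=4 hhSSEEcc=2 hhSSEeCC=4 hhSSEeCc=8 hhSSEecc=4 hhSSeeCC=2 hhSSeeCc=4 hhSSeecc=2 hhSsEECC=4 hhSsEECc=8 hhSsEEcc=4 hhSsEeCC=8 hhSsEeCc=16 hhSsEecc=8 hhSseeCC=4 hhSseeCc=8 hhSseecc=4 hhssEECC=2 hhssEECc=4 hhssEEcc=2 hhssEeCC=4 hhssEeCc=8 hhssEecc=4 hhsseeCC=2 hhsseeCc=4 hhsseecc=2
hhssEeCC hits 4/256; gcd=4; 4÷4/256÷4 = 1/64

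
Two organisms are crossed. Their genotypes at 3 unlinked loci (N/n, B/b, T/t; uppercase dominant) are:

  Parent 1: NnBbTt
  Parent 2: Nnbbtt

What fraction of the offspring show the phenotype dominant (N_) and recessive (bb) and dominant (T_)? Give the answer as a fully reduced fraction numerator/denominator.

NnBbTt gametes: NBT×1, NBt×1, NbT×1, Nbt×1, nBT×1, nBt×1, nbT×1, nbt×1
Nnbbtt gametes: Nbt×4, nbt×4
NnBbTt×Nnbbtt grid (8·8=64): NNBbTt=4 NNBbtt=4 NNbbTt=4 NNbbtt=4 NnBbTt=8 NnBbtt=8 NnbbTt=8 Nnbbtt=8 nnBbTt=4 nnBbtt=4 nnbbTt=4 nnbbtt=4
N_ bb T_ hits 12/64; gcd=4; 12÷4/64÷4 = 3/16

P(N_ bb T_) = 3/16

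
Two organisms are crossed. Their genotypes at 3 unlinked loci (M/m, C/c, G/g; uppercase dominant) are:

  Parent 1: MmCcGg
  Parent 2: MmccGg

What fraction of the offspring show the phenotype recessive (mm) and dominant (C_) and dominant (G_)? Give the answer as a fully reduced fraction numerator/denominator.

MmCcGg gametes: MCG×1, MCg×1, McG×1, Mcg×1, mCG×1, mCg×1, mcG×1, mcg×1
MmccGg gametes: McG×2, Mcg×2, mcG×2, mcg×2
MmCcGg×MmccGg grid (8·8=64): MMCcGG=2 MMCcGg=4 MMCcgg=2 MMccGG=2 MMccGg=4 MMccgg=2 MmCcGG=4 MmCcGg=8 MmCcgg=4 MmccGG=4 MmccGg=8 Mmccgg=4 mmCcGG=2 mmCcGg=4 mmCcgg=2 mmccGG=2 mmccGg=4 mmccgg=2
mm C_ G_ hits 6/64; gcd=2; 6÷2/64÷2 = 3/32

P(mm C_ G_) = 3/32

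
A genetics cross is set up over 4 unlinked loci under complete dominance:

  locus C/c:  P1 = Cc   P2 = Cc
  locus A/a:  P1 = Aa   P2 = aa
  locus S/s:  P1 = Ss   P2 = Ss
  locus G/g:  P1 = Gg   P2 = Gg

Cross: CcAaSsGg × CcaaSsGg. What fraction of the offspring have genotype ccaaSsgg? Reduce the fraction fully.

P(ccaaSsgg) = 1/64

CcAaSsGg gametes: CASG×1, CASg×1, CAsG×1, CAsg×1, CaSG×1, CaSg×1, CasG×1, Casg×1, cASG×1, cASg×1, cAsG×1, cAsg×1, caSG×1, caSg×1, casG×1, casg×1
CcaaSsGg gametes: CaSG×2, CaSg×2, CasG×2, Casg×2, caSG×2, caSg×2, casG×2, casg×2
CcAaSsGg×CcaaSsGg grid (16·16=256): CCAaSSGG=2 CCAaSSGg=4 CCAaSSgg=2 CCAaSsGG=4 CCAaSsGg=8 CCAaSsgg=4 CCAassGG=2 CCAassGg=4 CCAassgg=2 CCaaSSGG=2 CCaaSSGg=4 CCaaSSgg=2 CCaaSsGG=4 CCaaSsGg=8 CCaaSsgg=4 CCaassGG=2 CCaassGg=4 CCaassgg=2 CcAaSSGG=4 CcAaSSGg=8 CcAaSSgg=4 CcAaSsGG=8 CcAaSsGg=16 CcAaSsgg=8 CcAassGG=4 CcAassGg=8 CcAassgg=4 CcaaSSGG=4 CcaaSSGg=8 CcaaSSgg=4 CcaaSsGG=8 CcaaSsGg=16 CcaaSsgg=8 CcaassGG=4 CcaassGg=8 Ccaassgg=4 ccAaSSGG=2 ccAaSSGg=4 ccAaSSgg=2 ccAaSsGG=4 ccAaSsGg=8 ccAaSsgg=4 ccAassGG=2 ccAassGg=4 ccAassgg=2 ccaaSSGG=2 ccaaSSGg=4 ccaaSSgg=2 ccaaSsGG=4 ccaaSsGg=8 ccaaSsgg=4 ccaassGG=2 ccaassGg=4 ccaassgg=2
ccaaSsgg hits 4/256; gcd=4; 4÷4/256÷4 = 1/64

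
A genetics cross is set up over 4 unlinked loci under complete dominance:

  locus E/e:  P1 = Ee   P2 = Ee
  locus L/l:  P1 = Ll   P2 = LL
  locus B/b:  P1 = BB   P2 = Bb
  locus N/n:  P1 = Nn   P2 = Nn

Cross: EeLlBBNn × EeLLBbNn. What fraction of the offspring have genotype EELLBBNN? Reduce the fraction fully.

EeLlBBNn gametes: ELBN×2, ELBn×2, ElBN×2, ElBn×2, eLBN×2, eLBn×2, elBN×2, elBn×2
EeLLBbNn gametes: ELBN×2, ELBn×2, ELbN×2, ELbn×2, eLBN×2, eLBn×2, eLbN×2, eLbn×2
EeLlBBNn×EeLLBbNn grid (16·16=256): EELLBBNN=4 EELLBBNn=8 EELLBBnn=4 EELLBbNN=4 EELLBbNn=8 EELLBbnn=4 EELlBBNN=4 EELlBBNn=8 EELlBBnn=4 EELlBbNN=4 EELlBbNn=8 EELlBbnn=4 EeLLBBNN=8 EeLLBBNn=16 EeLLBBnn=8 EeLLBbNN=8 EeLLBbNn=16 EeLLBbnn=8 EeLlBBNN=8 EeLlBBNn=16 EeLlBBnn=8 EeLlBbNN=8 EeLlBbNn=16 EeLlBbnn=8 eeLLBBNN=4 eeLLBBNn=8 eeLLBBnn=4 eeLLBbNN=4 eeLLBbNn=8 eeLLBbnn=4 eeLlBBNN=4 eeLlBBNn=8 eeLlBBnn=4 eeLlBbNN=4 eeLlBbNn=8 eeLlBbnn=4
EELLBBNN hits 4/256; gcd=4; 4÷4/256÷4 = 1/64

P(EELLBBNN) = 1/64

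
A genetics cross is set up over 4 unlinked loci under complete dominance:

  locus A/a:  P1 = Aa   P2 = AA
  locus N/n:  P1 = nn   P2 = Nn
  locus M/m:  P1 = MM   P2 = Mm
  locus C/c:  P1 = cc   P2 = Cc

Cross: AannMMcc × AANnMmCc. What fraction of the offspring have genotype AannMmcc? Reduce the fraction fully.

AannMMcc gametes: AnMc×8, anMc×8
AANnMmCc gametes: ANMC×2, ANMc×2, ANmC×2, ANmc×2, AnMC×2, AnMc×2, AnmC×2, Anmc×2
AannMMcc×AANnMmCc grid (16·16=256): AANnMMCc=16 AANnMMcc=16 AANnMmCc=16 AANnMmcc=16 AAnnMMCc=16 AAnnMMcc=16 AAnnMmCc=16 AAnnMmcc=16 AaNnMMCc=16 AaNnMMcc=16 AaNnMmCc=16 AaNnMmcc=16 AannMMCc=16 AannMMcc=16 AannMmCc=16 AannMmcc=16
AannMmcc hits 16/256; gcd=16; 16÷16/256÷16 = 1/16

P(AannMmcc) = 1/16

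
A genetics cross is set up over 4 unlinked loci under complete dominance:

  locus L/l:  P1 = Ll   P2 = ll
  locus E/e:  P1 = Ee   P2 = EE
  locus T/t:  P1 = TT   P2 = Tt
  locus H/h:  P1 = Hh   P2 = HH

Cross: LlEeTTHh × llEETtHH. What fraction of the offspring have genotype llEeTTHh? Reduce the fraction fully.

P(llEeTTHh) = 1/16

LlEeTTHh gametes: LETH×2, LETh×2, LeTH×2, LeTh×2, lETH×2, lETh×2, leTH×2, leTh×2
llEETtHH gametes: lETH×8, lEtH×8
LlEeTTHh×llEETtHH grid (16·16=256): LlEETTHH=16 LlEETTHh=16 LlEETtHH=16 LlEETtHh=16 LlEeTTHH=16 LlEeTTHh=16 LlEeTtHH=16 LlEeTtHh=16 llEETTHH=16 llEETTHh=16 llEETtHH=16 llEETtHh=16 llEeTTHH=16 llEeTTHh=16 llEeTtHH=16 llEeTtHh=16
llEeTTHh hits 16/256; gcd=16; 16÷16/256÷16 = 1/16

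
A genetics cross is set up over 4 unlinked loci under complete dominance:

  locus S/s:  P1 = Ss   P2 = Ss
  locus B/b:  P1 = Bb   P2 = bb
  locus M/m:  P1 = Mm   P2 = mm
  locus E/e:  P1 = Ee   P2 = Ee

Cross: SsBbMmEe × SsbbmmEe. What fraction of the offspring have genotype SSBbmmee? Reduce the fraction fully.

P(SSBbmmee) = 1/64

SsBbMmEe gametes: SBME×1, SBMe×1, SBmE×1, SBme×1, SbME×1, SbMe×1, SbmE×1, Sbme×1, sBME×1, sBMe×1, sBmE×1, sBme×1, sbME×1, sbMe×1, sbmE×1, sbme×1
SsbbmmEe gametes: SbmE×4, Sbme×4, sbmE×4, sbme×4
SsBbMmEe×SsbbmmEe grid (16·16=256): SSBbMmEE=4 SSBbMmEe=8 SSBbMmee=4 SSBbmmEE=4 SSBbmmEe=8 SSBbmmee=4 SSbbMmEE=4 SSbbMmEe=8 SSbbMmee=4 SSbbmmEE=4 SSbbmmEe=8 SSbbmmee=4 SsBbMmEE=8 SsBbMmEe=16 SsBbMmee=8 SsBbmmEE=8 SsBbmmEe=16 SsBbmmee=8 SsbbMmEE=8 SsbbMmEe=16 SsbbMmee=8 SsbbmmEE=8 SsbbmmEe=16 Ssbbmmee=8 ssBbMmEE=4 ssBbMmEe=8 ssBbMmee=4 ssBbmmEE=4 ssBbmmEe=8 ssBbmmee=4 ssbbMmEE=4 ssbbMmEe=8 ssbbMmee=4 ssbbmmEE=4 ssbbmmEe=8 ssbbmmee=4
SSBbmmee hits 4/256; gcd=4; 4÷4/256÷4 = 1/64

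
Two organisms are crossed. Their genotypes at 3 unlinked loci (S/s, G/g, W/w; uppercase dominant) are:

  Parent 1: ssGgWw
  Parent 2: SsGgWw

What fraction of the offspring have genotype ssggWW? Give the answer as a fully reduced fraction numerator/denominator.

ssGgWw gametes: sGW×2, sGw×2, sgW×2, sgw×2
SsGgWw gametes: SGW×1, SGw×1, SgW×1, Sgw×1, sGW×1, sGw×1, sgW×1, sgw×1
ssGgWw×SsGgWw grid (8·8=64): SsGGWW=2 SsGGWw=4 SsGGww=2 SsGgWW=4 SsGgWw=8 SsGgww=4 SsggWW=2 SsggWw=4 Ssggww=2 ssGGWW=2 ssGGWw=4 ssGGww=2 ssGgWW=4 ssGgWw=8 ssGgww=4 ssggWW=2 ssggWw=4 ssggww=2
ssggWW hits 2/64; gcd=2; 2÷2/64÷2 = 1/32

P(ssggWW) = 1/32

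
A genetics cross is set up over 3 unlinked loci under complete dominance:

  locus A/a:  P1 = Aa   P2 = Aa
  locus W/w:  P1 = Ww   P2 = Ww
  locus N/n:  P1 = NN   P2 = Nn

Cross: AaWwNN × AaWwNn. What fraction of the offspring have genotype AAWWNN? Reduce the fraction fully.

P(AAWWNN) = 1/32

AaWwNN gametes: AWN×2, AwN×2, aWN×2, awN×2
AaWwNn gametes: AWN×1, AWn×1, AwN×1, Awn×1, aWN×1, aWn×1, awN×1, awn×1
AaWwNN×AaWwNn grid (8·8=64): AAWWNN=2 AAWWNn=2 AAWwNN=4 AAWwNn=4 AAwwNN=2 AAwwNn=2 AaWWNN=4 AaWWNn=4 AaWwNN=8 AaWwNn=8 AawwNN=4 AawwNn=4 aaWWNN=2 aaWWNn=2 aaWwNN=4 aaWwNn=4 aawwNN=2 aawwNn=2
AAWWNN hits 2/64; gcd=2; 2÷2/64÷2 = 1/32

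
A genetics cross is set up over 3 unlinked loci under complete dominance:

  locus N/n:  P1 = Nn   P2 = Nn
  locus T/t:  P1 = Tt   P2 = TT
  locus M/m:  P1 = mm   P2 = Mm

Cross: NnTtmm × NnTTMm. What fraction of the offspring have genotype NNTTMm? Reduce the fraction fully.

NnTtmm gametes: NTm×2, Ntm×2, nTm×2, ntm×2
NnTTMm gametes: NTM×2, NTm×2, nTM×2, nTm×2
NnTtmm×NnTTMm grid (8·8=64): NNTTMm=4 NNTTmm=4 NNTtMm=4 NNTtmm=4 NnTTMm=8 NnTTmm=8 NnTtMm=8 NnTtmm=8 nnTTMm=4 nnTTmm=4 nnTtMm=4 nnTtmm=4
NNTTMm hits 4/64; gcd=4; 4÷4/64÷4 = 1/16

P(NNTTMm) = 1/16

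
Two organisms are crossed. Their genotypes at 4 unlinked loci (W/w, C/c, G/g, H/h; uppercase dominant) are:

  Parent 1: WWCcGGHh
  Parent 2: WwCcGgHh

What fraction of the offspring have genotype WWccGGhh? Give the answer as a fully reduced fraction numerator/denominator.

P(WWccGGhh) = 1/64

WWCcGGHh gametes: WCGH×4, WCGh×4, WcGH×4, WcGh×4
WwCcGgHh gametes: WCGH×1, WCGh×1, WCgH×1, WCgh×1, WcGH×1, WcGh×1, WcgH×1, Wcgh×1, wCGH×1, wCGh×1, wCgH×1, wCgh×1, wcGH×1, wcGh×1, wcgH×1, wcgh×1
WWCcGGHh×WwCcGgHh grid (16·16=256): WWCCGGHH=4 WWCCGGHh=8 WWCCGGhh=4 WWCCGgHH=4 WWCCGgHh=8 WWCCGghh=4 WWCcGGHH=8 WWCcGGHh=16 WWCcGGhh=8 WWCcGgHH=8 WWCcGgHh=16 WWCcGghh=8 WWccGGHH=4 WWccGGHh=8 WWccGGhh=4 WWccGgHH=4 WWccGgHh=8 WWccGghh=4 WwCCGGHH=4 WwCCGGHh=8 WwCCGGhh=4 WwCCGgHH=4 WwCCGgHh=8 WwCCGghh=4 WwCcGGHH=8 WwCcGGHh=16 WwCcGGhh=8 WwCcGgHH=8 WwCcGgHh=16 WwCcGghh=8 WwccGGHH=4 WwccGGHh=8 WwccGGhh=4 WwccGgHH=4 WwccGgHh=8 WwccGghh=4
WWccGGhh hits 4/256; gcd=4; 4÷4/256÷4 = 1/64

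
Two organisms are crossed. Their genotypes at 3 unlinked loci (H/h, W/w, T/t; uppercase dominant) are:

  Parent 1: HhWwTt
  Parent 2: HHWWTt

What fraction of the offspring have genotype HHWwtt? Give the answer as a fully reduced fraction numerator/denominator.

P(HHWwtt) = 1/16

HhWwTt gametes: HWT×1, HWt×1, HwT×1, Hwt×1, hWT×1, hWt×1, hwT×1, hwt×1
HHWWTt gametes: HWT×4, HWt×4
HhWwTt×HHWWTt grid (8·8=64): HHWWTT=4 HHWWTt=8 HHWWtt=4 HHWwTT=4 HHWwTt=8 HHWwtt=4 HhWWTT=4 HhWWTt=8 HhWWtt=4 HhWwTT=4 HhWwTt=8 HhWwtt=4
HHWwtt hits 4/64; gcd=4; 4÷4/64÷4 = 1/16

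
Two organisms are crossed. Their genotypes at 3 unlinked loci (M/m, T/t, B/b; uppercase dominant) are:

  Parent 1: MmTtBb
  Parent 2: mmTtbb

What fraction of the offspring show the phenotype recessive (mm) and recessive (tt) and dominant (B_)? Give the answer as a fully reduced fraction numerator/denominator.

MmTtBb gametes: MTB×1, MTb×1, MtB×1, Mtb×1, mTB×1, mTb×1, mtB×1, mtb×1
mmTtbb gametes: mTb×4, mtb×4
MmTtBb×mmTtbb grid (8·8=64): MmTTBb=4 MmTTbb=4 MmTtBb=8 MmTtbb=8 MmttBb=4 Mmttbb=4 mmTTBb=4 mmTTbb=4 mmTtBb=8 mmTtbb=8 mmttBb=4 mmttbb=4
mm tt B_ hits 4/64; gcd=4; 4÷4/64÷4 = 1/16

P(mm tt B_) = 1/16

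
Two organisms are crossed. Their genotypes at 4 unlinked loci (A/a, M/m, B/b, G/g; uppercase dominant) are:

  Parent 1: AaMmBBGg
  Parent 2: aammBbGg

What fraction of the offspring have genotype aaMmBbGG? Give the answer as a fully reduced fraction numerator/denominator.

AaMmBBGg gametes: AMBG×2, AMBg×2, AmBG×2, AmBg×2, aMBG×2, aMBg×2, amBG×2, amBg×2
aammBbGg gametes: amBG×4, amBg×4, ambG×4, ambg×4
AaMmBBGg×aammBbGg grid (16·16=256): AaMmBBGG=8 AaMmBBGg=16 AaMmBBgg=8 AaMmBbGG=8 AaMmBbGg=16 AaMmBbgg=8 AammBBGG=8 AammBBGg=16 AammBBgg=8 AammBbGG=8 AammBbGg=16 AammBbgg=8 aaMmBBGG=8 aaMmBBGg=16 aaMmBBgg=8 aaMmBbGG=8 aaMmBbGg=16 aaMmBbgg=8 aammBBGG=8 aammBBGg=16 aammBBgg=8 aammBbGG=8 aammBbGg=16 aammBbgg=8
aaMmBbGG hits 8/256; gcd=8; 8÷8/256÷8 = 1/32

P(aaMmBbGG) = 1/32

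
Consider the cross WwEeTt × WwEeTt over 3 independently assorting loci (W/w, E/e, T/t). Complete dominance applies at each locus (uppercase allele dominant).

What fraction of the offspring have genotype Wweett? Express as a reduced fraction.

P(Wweett) = 1/32

WwEeTt gametes: WET×1, WEt×1, WeT×1, Wet×1, wET×1, wEt×1, weT×1, wet×1
WwEeTt gametes: WET×1, WEt×1, WeT×1, Wet×1, wET×1, wEt×1, weT×1, wet×1
WwEeTt×WwEeTt grid (8·8=64): WWEETT=1 WWEETt=2 WWEEtt=1 WWEeTT=2 WWEeTt=4 WWEett=2 WWeeTT=1 WWeeTt=2 WWeett=1 WwEETT=2 WwEETt=4 WwEEtt=2 WwEeTT=4 WwEeTt=8 WwEett=4 WweeTT=2 WweeTt=4 Wweett=2 wwEETT=1 wwEETt=2 wwEEtt=1 wwEeTT=2 wwEeTt=4 wwEett=2 wweeTT=1 wweeTt=2 wweett=1
Wweett hits 2/64; gcd=2; 2÷2/64÷2 = 1/32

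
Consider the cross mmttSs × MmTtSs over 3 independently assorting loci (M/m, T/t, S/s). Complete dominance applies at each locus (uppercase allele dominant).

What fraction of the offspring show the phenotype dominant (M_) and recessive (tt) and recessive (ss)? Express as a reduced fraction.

P(M_ tt ss) = 1/16

mmttSs gametes: mtS×4, mts×4
MmTtSs gametes: MTS×1, MTs×1, MtS×1, Mts×1, mTS×1, mTs×1, mtS×1, mts×1
mmttSs×MmTtSs grid (8·8=64): MmTtSS=4 MmTtSs=8 MmTtss=4 MmttSS=4 MmttSs=8 Mmttss=4 mmTtSS=4 mmTtSs=8 mmTtss=4 mmttSS=4 mmttSs=8 mmttss=4
M_ tt ss hits 4/64; gcd=4; 4÷4/64÷4 = 1/16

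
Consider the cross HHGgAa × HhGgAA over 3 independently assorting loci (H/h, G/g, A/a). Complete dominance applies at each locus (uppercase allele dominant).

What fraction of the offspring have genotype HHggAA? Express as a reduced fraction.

P(HHggAA) = 1/16

HHGgAa gametes: HGA×2, HGa×2, HgA×2, Hga×2
HhGgAA gametes: HGA×2, HgA×2, hGA×2, hgA×2
HHGgAa×HhGgAA grid (8·8=64): HHGGAA=4 HHGGAa=4 HHGgAA=8 HHGgAa=8 HHggAA=4 HHggAa=4 HhGGAA=4 HhGGAa=4 HhGgAA=8 HhGgAa=8 HhggAA=4 HhggAa=4
HHggAA hits 4/64; gcd=4; 4÷4/64÷4 = 1/16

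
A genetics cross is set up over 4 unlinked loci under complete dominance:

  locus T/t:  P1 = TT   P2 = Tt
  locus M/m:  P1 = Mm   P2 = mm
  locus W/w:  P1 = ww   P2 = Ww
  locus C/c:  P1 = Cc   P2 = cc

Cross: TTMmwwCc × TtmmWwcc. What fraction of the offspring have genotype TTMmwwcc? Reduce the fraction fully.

P(TTMmwwcc) = 1/16

TTMmwwCc gametes: TMwC×4, TMwc×4, TmwC×4, Tmwc×4
TtmmWwcc gametes: TmWc×4, Tmwc×4, tmWc×4, tmwc×4
TTMmwwCc×TtmmWwcc grid (16·16=256): TTMmWwCc=16 TTMmWwcc=16 TTMmwwCc=16 TTMmwwcc=16 TTmmWwCc=16 TTmmWwcc=16 TTmmwwCc=16 TTmmwwcc=16 TtMmWwCc=16 TtMmWwcc=16 TtMmwwCc=16 TtMmwwcc=16 TtmmWwCc=16 TtmmWwcc=16 TtmmwwCc=16 Ttmmwwcc=16
TTMmwwcc hits 16/256; gcd=16; 16÷16/256÷16 = 1/16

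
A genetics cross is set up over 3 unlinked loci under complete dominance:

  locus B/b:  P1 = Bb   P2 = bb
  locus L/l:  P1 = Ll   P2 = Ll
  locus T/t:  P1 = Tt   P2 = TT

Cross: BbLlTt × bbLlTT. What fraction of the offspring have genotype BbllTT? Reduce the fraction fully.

P(BbllTT) = 1/16

BbLlTt gametes: BLT×1, BLt×1, BlT×1, Blt×1, bLT×1, bLt×1, blT×1, blt×1
bbLlTT gametes: bLT×4, blT×4
BbLlTt×bbLlTT grid (8·8=64): BbLLTT=4 BbLLTt=4 BbLlTT=8 BbLlTt=8 BbllTT=4 BbllTt=4 bbLLTT=4 bbLLTt=4 bbLlTT=8 bbLlTt=8 bbllTT=4 bbllTt=4
BbllTT hits 4/64; gcd=4; 4÷4/64÷4 = 1/16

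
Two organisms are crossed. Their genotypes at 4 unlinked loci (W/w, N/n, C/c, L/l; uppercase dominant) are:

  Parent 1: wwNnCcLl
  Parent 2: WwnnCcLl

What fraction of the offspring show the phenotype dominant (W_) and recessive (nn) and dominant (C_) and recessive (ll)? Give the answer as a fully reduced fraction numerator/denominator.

wwNnCcLl gametes: wNCL×2, wNCl×2, wNcL×2, wNcl×2, wnCL×2, wnCl×2, wncL×2, wncl×2
WwnnCcLl gametes: WnCL×2, WnCl×2, WncL×2, Wncl×2, wnCL×2, wnCl×2, wncL×2, wncl×2
wwNnCcLl×WwnnCcLl grid (16·16=256): WwNnCCLL=4 WwNnCCLl=8 WwNnCCll=4 WwNnCcLL=8 WwNnCcLl=16 WwNnCcll=8 WwNnccLL=4 WwNnccLl=8 WwNnccll=4 WwnnCCLL=4 WwnnCCLl=8 WwnnCCll=4 WwnnCcLL=8 WwnnCcLl=16 WwnnCcll=8 WwnnccLL=4 WwnnccLl=8 Wwnnccll=4 wwNnCCLL=4 wwNnCCLl=8 wwNnCCll=4 wwNnCcLL=8 wwNnCcLl=16 wwNnCcll=8 wwNnccLL=4 wwNnccLl=8 wwNnccll=4 wwnnCCLL=4 wwnnCCLl=8 wwnnCCll=4 wwnnCcLL=8 wwnnCcLl=16 wwnnCcll=8 wwnnccLL=4 wwnnccLl=8 wwnnccll=4
W_ nn C_ ll hits 12/256; gcd=4; 12÷4/256÷4 = 3/64

P(W_ nn C_ ll) = 3/64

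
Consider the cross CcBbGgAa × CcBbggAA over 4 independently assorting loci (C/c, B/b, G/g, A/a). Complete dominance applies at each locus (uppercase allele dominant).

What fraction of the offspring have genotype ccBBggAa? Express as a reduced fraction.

CcBbGgAa gametes: CBGA×1, CBGa×1, CBgA×1, CBga×1, CbGA×1, CbGa×1, CbgA×1, Cbga×1, cBGA×1, cBGa×1, cBgA×1, cBga×1, cbGA×1, cbGa×1, cbgA×1, cbga×1
CcBbggAA gametes: CBgA×4, CbgA×4, cBgA×4, cbgA×4
CcBbGgAa×CcBbggAA grid (16·16=256): CCBBGgAA=4 CCBBGgAa=4 CCBBggAA=4 CCBBggAa=4 CCBbGgAA=8 CCBbGgAa=8 CCBbggAA=8 CCBbggAa=8 CCbbGgAA=4 CCbbGgAa=4 CCbbggAA=4 CCbbggAa=4 CcBBGgAA=8 CcBBGgAa=8 CcBBggAA=8 CcBBggAa=8 CcBbGgAA=16 CcBbGgAa=16 CcBbggAA=16 CcBbggAa=16 CcbbGgAA=8 CcbbGgAa=8 CcbbggAA=8 CcbbggAa=8 ccBBGgAA=4 ccBBGgAa=4 ccBBggAA=4 ccBBggAa=4 ccBbGgAA=8 ccBbGgAa=8 ccBbggAA=8 ccBbggAa=8 ccbbGgAA=4 ccbbGgAa=4 ccbbggAA=4 ccbbggAa=4
ccBBggAa hits 4/256; gcd=4; 4÷4/256÷4 = 1/64

P(ccBBggAa) = 1/64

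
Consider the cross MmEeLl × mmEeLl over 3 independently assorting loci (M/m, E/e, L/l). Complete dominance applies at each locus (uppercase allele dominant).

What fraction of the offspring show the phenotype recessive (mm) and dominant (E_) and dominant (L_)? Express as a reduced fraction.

MmEeLl gametes: MEL×1, MEl×1, MeL×1, Mel×1, mEL×1, mEl×1, meL×1, mel×1
mmEeLl gametes: mEL×2, mEl×2, meL×2, mel×2
MmEeLl×mmEeLl grid (8·8=64): MmEELL=2 MmEELl=4 MmEEll=2 MmEeLL=4 MmEeLl=8 MmEell=4 MmeeLL=2 MmeeLl=4 Mmeell=2 mmEELL=2 mmEELl=4 mmEEll=2 mmEeLL=4 mmEeLl=8 mmEell=4 mmeeLL=2 mmeeLl=4 mmeell=2
mm E_ L_ hits 18/64; gcd=2; 18÷2/64÷2 = 9/32

P(mm E_ L_) = 9/32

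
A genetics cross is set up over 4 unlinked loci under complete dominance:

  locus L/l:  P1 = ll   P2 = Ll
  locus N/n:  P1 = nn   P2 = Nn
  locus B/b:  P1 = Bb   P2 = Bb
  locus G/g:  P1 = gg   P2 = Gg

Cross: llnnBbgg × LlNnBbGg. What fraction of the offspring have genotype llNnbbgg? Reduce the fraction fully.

P(llNnbbgg) = 1/32

llnnBbgg gametes: lnBg×8, lnbg×8
LlNnBbGg gametes: LNBG×1, LNBg×1, LNbG×1, LNbg×1, LnBG×1, LnBg×1, LnbG×1, Lnbg×1, lNBG×1, lNBg×1, lNbG×1, lNbg×1, lnBG×1, lnBg×1, lnbG×1, lnbg×1
llnnBbgg×LlNnBbGg grid (16·16=256): LlNnBBGg=8 LlNnBBgg=8 LlNnBbGg=16 LlNnBbgg=16 LlNnbbGg=8 LlNnbbgg=8 LlnnBBGg=8 LlnnBBgg=8 LlnnBbGg=16 LlnnBbgg=16 LlnnbbGg=8 Llnnbbgg=8 llNnBBGg=8 llNnBBgg=8 llNnBbGg=16 llNnBbgg=16 llNnbbGg=8 llNnbbgg=8 llnnBBGg=8 llnnBBgg=8 llnnBbGg=16 llnnBbgg=16 llnnbbGg=8 llnnbbgg=8
llNnbbgg hits 8/256; gcd=8; 8÷8/256÷8 = 1/32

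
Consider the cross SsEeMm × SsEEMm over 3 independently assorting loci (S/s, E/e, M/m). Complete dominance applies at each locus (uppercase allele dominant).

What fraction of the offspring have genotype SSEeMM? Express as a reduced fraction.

P(SSEeMM) = 1/32

SsEeMm gametes: SEM×1, SEm×1, SeM×1, Sem×1, sEM×1, sEm×1, seM×1, sem×1
SsEEMm gametes: SEM×2, SEm×2, sEM×2, sEm×2
SsEeMm×SsEEMm grid (8·8=64): SSEEMM=2 SSEEMm=4 SSEEmm=2 SSEeMM=2 SSEeMm=4 SSEemm=2 SsEEMM=4 SsEEMm=8 SsEEmm=4 SsEeMM=4 SsEeMm=8 SsEemm=4 ssEEMM=2 ssEEMm=4 ssEEmm=2 ssEeMM=2 ssEeMm=4 ssEemm=2
SSEeMM hits 2/64; gcd=2; 2÷2/64÷2 = 1/32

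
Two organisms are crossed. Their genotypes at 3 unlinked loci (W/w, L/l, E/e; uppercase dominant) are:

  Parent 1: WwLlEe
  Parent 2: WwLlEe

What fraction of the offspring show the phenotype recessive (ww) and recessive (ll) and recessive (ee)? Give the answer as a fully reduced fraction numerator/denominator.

WwLlEe gametes: WLE×1, WLe×1, WlE×1, Wle×1, wLE×1, wLe×1, wlE×1, wle×1
WwLlEe gametes: WLE×1, WLe×1, WlE×1, Wle×1, wLE×1, wLe×1, wlE×1, wle×1
WwLlEe×WwLlEe grid (8·8=64): WWLLEE=1 WWLLEe=2 WWLLee=1 WWLlEE=2 WWLlEe=4 WWLlee=2 WWllEE=1 WWllEe=2 WWllee=1 WwLLEE=2 WwLLEe=4 WwLLee=2 WwLlEE=4 WwLlEe=8 WwLlee=4 WwllEE=2 WwllEe=4 Wwllee=2 wwLLEE=1 wwLLEe=2 wwLLee=1 wwLlEE=2 wwLlEe=4 wwLlee=2 wwllEE=1 wwllEe=2 wwllee=1
ww ll ee hits 1/64; gcd=1; 1÷1/64÷1 = 1/64

P(ww ll ee) = 1/64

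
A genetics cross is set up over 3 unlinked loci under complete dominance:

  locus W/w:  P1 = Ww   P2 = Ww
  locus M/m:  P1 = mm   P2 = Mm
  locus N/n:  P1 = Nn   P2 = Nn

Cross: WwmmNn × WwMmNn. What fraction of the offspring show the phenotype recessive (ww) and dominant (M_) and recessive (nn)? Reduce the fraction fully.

P(ww M_ nn) = 1/32

WwmmNn gametes: WmN×2, Wmn×2, wmN×2, wmn×2
WwMmNn gametes: WMN×1, WMn×1, WmN×1, Wmn×1, wMN×1, wMn×1, wmN×1, wmn×1
WwmmNn×WwMmNn grid (8·8=64): WWMmNN=2 WWMmNn=4 WWMmnn=2 WWmmNN=2 WWmmNn=4 WWmmnn=2 WwMmNN=4 WwMmNn=8 WwMmnn=4 WwmmNN=4 WwmmNn=8 Wwmmnn=4 wwMmNN=2 wwMmNn=4 wwMmnn=2 wwmmNN=2 wwmmNn=4 wwmmnn=2
ww M_ nn hits 2/64; gcd=2; 2÷2/64÷2 = 1/32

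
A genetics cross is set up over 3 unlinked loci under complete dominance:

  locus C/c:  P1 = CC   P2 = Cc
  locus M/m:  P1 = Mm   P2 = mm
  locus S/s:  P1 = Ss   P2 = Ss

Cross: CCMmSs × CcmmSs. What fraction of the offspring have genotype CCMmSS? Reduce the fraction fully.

P(CCMmSS) = 1/16

CCMmSs gametes: CMS×2, CMs×2, CmS×2, Cms×2
CcmmSs gametes: CmS×2, Cms×2, cmS×2, cms×2
CCMmSs×CcmmSs grid (8·8=64): CCMmSS=4 CCMmSs=8 CCMmss=4 CCmmSS=4 CCmmSs=8 CCmmss=4 CcMmSS=4 CcMmSs=8 CcMmss=4 CcmmSS=4 CcmmSs=8 Ccmmss=4
CCMmSS hits 4/64; gcd=4; 4÷4/64÷4 = 1/16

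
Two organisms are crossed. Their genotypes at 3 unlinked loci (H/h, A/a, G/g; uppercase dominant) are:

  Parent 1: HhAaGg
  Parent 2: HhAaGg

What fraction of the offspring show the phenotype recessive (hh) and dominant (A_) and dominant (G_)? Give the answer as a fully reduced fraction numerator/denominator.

HhAaGg gametes: HAG×1, HAg×1, HaG×1, Hag×1, hAG×1, hAg×1, haG×1, hag×1
HhAaGg gametes: HAG×1, HAg×1, HaG×1, Hag×1, hAG×1, hAg×1, haG×1, hag×1
HhAaGg×HhAaGg grid (8·8=64): HHAAGG=1 HHAAGg=2 HHAAgg=1 HHAaGG=2 HHAaGg=4 HHAagg=2 HHaaGG=1 HHaaGg=2 HHaagg=1 HhAAGG=2 HhAAGg=4 HhAAgg=2 HhAaGG=4 HhAaGg=8 HhAagg=4 HhaaGG=2 HhaaGg=4 Hhaagg=2 hhAAGG=1 hhAAGg=2 hhAAgg=1 hhAaGG=2 hhAaGg=4 hhAagg=2 hhaaGG=1 hhaaGg=2 hhaagg=1
hh A_ G_ hits 9/64; gcd=1; 9÷1/64÷1 = 9/64

P(hh A_ G_) = 9/64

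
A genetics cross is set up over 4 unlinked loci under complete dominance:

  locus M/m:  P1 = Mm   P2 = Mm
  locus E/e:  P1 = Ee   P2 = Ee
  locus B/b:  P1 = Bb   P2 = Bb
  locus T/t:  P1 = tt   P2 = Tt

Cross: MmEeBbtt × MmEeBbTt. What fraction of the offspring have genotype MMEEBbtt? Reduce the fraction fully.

P(MMEEBbtt) = 1/64

MmEeBbtt gametes: MEBt×2, MEbt×2, MeBt×2, Mebt×2, mEBt×2, mEbt×2, meBt×2, mebt×2
MmEeBbTt gametes: MEBT×1, MEBt×1, MEbT×1, MEbt×1, MeBT×1, MeBt×1, MebT×1, Mebt×1, mEBT×1, mEBt×1, mEbT×1, mEbt×1, meBT×1, meBt×1, mebT×1, mebt×1
MmEeBbtt×MmEeBbTt grid (16·16=256): MMEEBBTt=2 MMEEBBtt=2 MMEEBbTt=4 MMEEBbtt=4 MMEEbbTt=2 MMEEbbtt=2 MMEeBBTt=4 MMEeBBtt=4 MMEeBbTt=8 MMEeBbtt=8 MMEebbTt=4 MMEebbtt=4 MMeeBBTt=2 MMeeBBtt=2 MMeeBbTt=4 MMeeBbtt=4 MMeebbTt=2 MMeebbtt=2 MmEEBBTt=4 MmEEBBtt=4 MmEEBbTt=8 MmEEBbtt=8 MmEEbbTt=4 MmEEbbtt=4 MmEeBBTt=8 MmEeBBtt=8 MmEeBbTt=16 MmEeBbtt=16 MmEebbTt=8 MmEebbtt=8 MmeeBBTt=4 MmeeBBtt=4 MmeeBbTt=8 MmeeBbtt=8 MmeebbTt=4 Mmeebbtt=4 mmEEBBTt=2 mmEEBBtt=2 mmEEBbTt=4 mmEEBbtt=4 mmEEbbTt=2 mmEEbbtt=2 mmEeBBTt=4 mmEeBBtt=4 mmEeBbTt=8 mmEeBbtt=8 mmEebbTt=4 mmEebbtt=4 mmeeBBTt=2 mmeeBBtt=2 mmeeBbTt=4 mmeeBbtt=4 mmeebbTt=2 mmeebbtt=2
MMEEBbtt hits 4/256; gcd=4; 4÷4/256÷4 = 1/64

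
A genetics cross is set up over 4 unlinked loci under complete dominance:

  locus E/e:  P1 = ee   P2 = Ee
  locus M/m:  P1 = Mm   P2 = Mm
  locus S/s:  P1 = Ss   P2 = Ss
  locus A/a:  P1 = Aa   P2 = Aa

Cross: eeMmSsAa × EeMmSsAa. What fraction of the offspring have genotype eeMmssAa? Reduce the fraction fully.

eeMmSsAa gametes: eMSA×2, eMSa×2, eMsA×2, eMsa×2, emSA×2, emSa×2, emsA×2, emsa×2
EeMmSsAa gametes: EMSA×1, EMSa×1, EMsA×1, EMsa×1, EmSA×1, EmSa×1, EmsA×1, Emsa×1, eMSA×1, eMSa×1, eMsA×1, eMsa×1, emSA×1, emSa×1, emsA×1, emsa×1
eeMmSsAa×EeMmSsAa grid (16·16=256): EeMMSSAA=2 EeMMSSAa=4 EeMMSSaa=2 EeMMSsAA=4 EeMMSsAa=8 EeMMSsaa=4 EeMMssAA=2 EeMMssAa=4 EeMMssaa=2 EeMmSSAA=4 EeMmSSAa=8 EeMmSSaa=4 EeMmSsAA=8 EeMmSsAa=16 EeMmSsaa=8 EeMmssAA=4 EeMmssAa=8 EeMmssaa=4 EemmSSAA=2 EemmSSAa=4 EemmSSaa=2 EemmSsAA=4 EemmSsAa=8 EemmSsaa=4 EemmssAA=2 EemmssAa=4 Eemmssaa=2 eeMMSSAA=2 eeMMSSAa=4 eeMMSSaa=2 eeMMSsAA=4 eeMMSsAa=8 eeMMSsaa=4 eeMMssAA=2 eeMMssAa=4 eeMMssaa=2 eeMmSSAA=4 eeMmSSAa=8 eeMmSSaa=4 eeMmSsAA=8 eeMmSsAa=16 eeMmSsaa=8 eeMmssAA=4 eeMmssAa=8 eeMmssaa=4 eemmSSAA=2 eemmSSAa=4 eemmSSaa=2 eemmSsAA=4 eemmSsAa=8 eemmSsaa=4 eemmssAA=2 eemmssAa=4 eemmssaa=2
eeMmssAa hits 8/256; gcd=8; 8÷8/256÷8 = 1/32

P(eeMmssAa) = 1/32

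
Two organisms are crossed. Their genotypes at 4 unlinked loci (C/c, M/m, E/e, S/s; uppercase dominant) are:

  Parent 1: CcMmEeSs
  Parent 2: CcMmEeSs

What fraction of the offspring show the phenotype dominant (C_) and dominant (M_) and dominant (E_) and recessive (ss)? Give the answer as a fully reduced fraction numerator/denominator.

P(C_ M_ E_ ss) = 27/256

CcMmEeSs gametes: CMES×1, CMEs×1, CMeS×1, CMes×1, CmES×1, CmEs×1, CmeS×1, Cmes×1, cMES×1, cMEs×1, cMeS×1, cMes×1, cmES×1, cmEs×1, cmeS×1, cmes×1
CcMmEeSs gametes: CMES×1, CMEs×1, CMeS×1, CMes×1, CmES×1, CmEs×1, CmeS×1, Cmes×1, cMES×1, cMEs×1, cMeS×1, cMes×1, cmES×1, cmEs×1, cmeS×1, cmes×1
CcMmEeSs×CcMmEeSs grid (16·16=256): CCMMEESS=1 CCMMEESs=2 CCMMEEss=1 CCMMEeSS=2 CCMMEeSs=4 CCMMEess=2 CCMMeeSS=1 CCMMeeSs=2 CCMMeess=1 CCMmEESS=2 CCMmEESs=4 CCMmEEss=2 CCMmEeSS=4 CCMmEeSs=8 CCMmEess=4 CCMmeeSS=2 CCMmeeSs=4 CCMmeess=2 CCmmEESS=1 CCmmEESs=2 CCmmEEss=1 CCmmEeSS=2 CCmmEeSs=4 CCmmEess=2 CCmmeeSS=1 CCmmeeSs=2 CCmmeess=1 CcMMEESS=2 CcMMEESs=4 CcMMEEss=2 CcMMEeSS=4 CcMMEeSs=8 CcMMEess=4 CcMMeeSS=2 CcMMeeSs=4 CcMMeess=2 CcMmEESS=4 CcMmEESs=8 CcMmEEss=4 CcMmEeSS=8 CcMmEeSs=16 CcMmEess=8 CcMmeeSS=4 CcMmeeSs=8 CcMmeess=4 CcmmEESS=2 CcmmEESs=4 CcmmEEss=2 CcmmEeSS=4 CcmmEeSs=8 CcmmEess=4 CcmmeeSS=2 CcmmeeSs=4 Ccmmeess=2 ccMMEESS=1 ccMMEESs=2 ccMMEEss=1 ccMMEeSS=2 ccMMEeSs=4 ccMMEess=2 ccMMeeSS=1 ccMMeeSs=2 ccMMeess=1 ccMmEESS=2 ccMmEESs=4 ccMmEEss=2 ccMmEeSS=4 ccMmEeSs=8 ccMmEess=4 ccMmeeSS=2 ccMmeeSs=4 ccMmeess=2 ccmmEESS=1 ccmmEESs=2 ccmmEEss=1 ccmmEeSS=2 ccmmEeSs=4 ccmmEess=2 ccmmeeSS=1 ccmmeeSs=2 ccmmeess=1
C_ M_ E_ ss hits 27/256; gcd=1; 27÷1/256÷1 = 27/256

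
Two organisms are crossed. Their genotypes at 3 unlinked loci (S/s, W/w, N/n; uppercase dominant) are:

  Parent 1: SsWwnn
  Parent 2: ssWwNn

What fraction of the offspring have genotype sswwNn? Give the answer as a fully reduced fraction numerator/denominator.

SsWwnn gametes: SWn×2, Swn×2, sWn×2, swn×2
ssWwNn gametes: sWN×2, sWn×2, swN×2, swn×2
SsWwnn×ssWwNn grid (8·8=64): SsWWNn=4 SsWWnn=4 SsWwNn=8 SsWwnn=8 SswwNn=4 Sswwnn=4 ssWWNn=4 ssWWnn=4 ssWwNn=8 ssWwnn=8 sswwNn=4 sswwnn=4
sswwNn hits 4/64; gcd=4; 4÷4/64÷4 = 1/16

P(sswwNn) = 1/16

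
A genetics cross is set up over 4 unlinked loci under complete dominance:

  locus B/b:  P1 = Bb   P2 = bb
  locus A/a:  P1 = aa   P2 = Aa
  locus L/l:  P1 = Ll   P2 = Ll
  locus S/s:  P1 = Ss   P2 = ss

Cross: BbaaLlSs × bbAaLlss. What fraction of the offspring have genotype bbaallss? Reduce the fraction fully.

BbaaLlSs gametes: BaLS×2, BaLs×2, BalS×2, Bals×2, baLS×2, baLs×2, balS×2, bals×2
bbAaLlss gametes: bALs×4, bAls×4, baLs×4, bals×4
BbaaLlSs×bbAaLlss grid (16·16=256): BbAaLLSs=8 BbAaLLss=8 BbAaLlSs=16 BbAaLlss=16 BbAallSs=8 BbAallss=8 BbaaLLSs=8 BbaaLLss=8 BbaaLlSs=16 BbaaLlss=16 BbaallSs=8 Bbaallss=8 bbAaLLSs=8 bbAaLLss=8 bbAaLlSs=16 bbAaLlss=16 bbAallSs=8 bbAallss=8 bbaaLLSs=8 bbaaLLss=8 bbaaLlSs=16 bbaaLlss=16 bbaallSs=8 bbaallss=8
bbaallss hits 8/256; gcd=8; 8÷8/256÷8 = 1/32

P(bbaallss) = 1/32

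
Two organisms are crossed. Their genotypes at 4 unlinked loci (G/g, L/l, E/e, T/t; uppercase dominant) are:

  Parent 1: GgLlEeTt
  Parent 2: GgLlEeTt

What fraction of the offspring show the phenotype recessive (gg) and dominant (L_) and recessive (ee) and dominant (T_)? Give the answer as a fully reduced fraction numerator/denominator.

GgLlEeTt gametes: GLET×1, GLEt×1, GLeT×1, GLet×1, GlET×1, GlEt×1, GleT×1, Glet×1, gLET×1, gLEt×1, gLeT×1, gLet×1, glET×1, glEt×1, gleT×1, glet×1
GgLlEeTt gametes: GLET×1, GLEt×1, GLeT×1, GLet×1, GlET×1, GlEt×1, GleT×1, Glet×1, gLET×1, gLEt×1, gLeT×1, gLet×1, glET×1, glEt×1, gleT×1, glet×1
GgLlEeTt×GgLlEeTt grid (16·16=256): GGLLEETT=1 GGLLEETt=2 GGLLEEtt=1 GGLLEeTT=2 GGLLEeTt=4 GGLLEett=2 GGLLeeTT=1 GGLLeeTt=2 GGLLeett=1 GGLlEETT=2 GGLlEETt=4 GGLlEEtt=2 GGLlEeTT=4 GGLlEeTt=8 GGLlEett=4 GGLleeTT=2 GGLleeTt=4 GGLleett=2 GGllEETT=1 GGllEETt=2 GGllEEtt=1 GGllEeTT=2 GGllEeTt=4 GGllEett=2 GGlleeTT=1 GGlleeTt=2 GGlleett=1 GgLLEETT=2 GgLLEETt=4 GgLLEEtt=2 GgLLEeTT=4 GgLLEeTt=8 GgLLEett=4 GgLLeeTT=2 GgLLeeTt=4 GgLLeett=2 GgLlEETT=4 GgLlEETt=8 GgLlEEtt=4 GgLlEeTT=8 GgLlEeTt=16 GgLlEett=8 GgLleeTT=4 GgLleeTt=8 GgLleett=4 GgllEETT=2 GgllEETt=4 GgllEEtt=2 GgllEeTT=4 GgllEeTt=8 GgllEett=4 GglleeTT=2 GglleeTt=4 Gglleett=2 ggLLEETT=1 ggLLEETt=2 ggLLEEtt=1 ggLLEeTT=2 ggLLEeTt=4 ggLLEett=2 ggLLeeTT=1 ggLLeeTt=2 ggLLeett=1 ggLlEETT=2 ggLlEETt=4 ggLlEEtt=2 ggLlEeTT=4 ggLlEeTt=8 ggLlEett=4 ggLleeTT=2 ggLleeTt=4 ggLleett=2 ggllEETT=1 ggllEETt=2 ggllEEtt=1 ggllEeTT=2 ggllEeTt=4 ggllEett=2 gglleeTT=1 gglleeTt=2 gglleett=1
gg L_ ee T_ hits 9/256; gcd=1; 9÷1/256÷1 = 9/256

P(gg L_ ee T_) = 9/256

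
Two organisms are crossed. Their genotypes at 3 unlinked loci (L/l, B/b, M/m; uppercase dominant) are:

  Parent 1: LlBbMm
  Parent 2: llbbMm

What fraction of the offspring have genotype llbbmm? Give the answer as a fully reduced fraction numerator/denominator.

LlBbMm gametes: LBM×1, LBm×1, LbM×1, Lbm×1, lBM×1, lBm×1, lbM×1, lbm×1
llbbMm gametes: lbM×4, lbm×4
LlBbMm×llbbMm grid (8·8=64): LlBbMM=4 LlBbMm=8 LlBbmm=4 LlbbMM=4 LlbbMm=8 Llbbmm=4 llBbMM=4 llBbMm=8 llBbmm=4 llbbMM=4 llbbMm=8 llbbmm=4
llbbmm hits 4/64; gcd=4; 4÷4/64÷4 = 1/16

P(llbbmm) = 1/16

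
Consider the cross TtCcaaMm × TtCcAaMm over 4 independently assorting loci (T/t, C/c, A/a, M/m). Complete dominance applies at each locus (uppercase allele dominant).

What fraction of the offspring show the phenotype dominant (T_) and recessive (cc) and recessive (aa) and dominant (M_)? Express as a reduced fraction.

P(T_ cc aa M_) = 9/128

TtCcaaMm gametes: TCaM×2, TCam×2, TcaM×2, Tcam×2, tCaM×2, tCam×2, tcaM×2, tcam×2
TtCcAaMm gametes: TCAM×1, TCAm×1, TCaM×1, TCam×1, TcAM×1, TcAm×1, TcaM×1, Tcam×1, tCAM×1, tCAm×1, tCaM×1, tCam×1, tcAM×1, tcAm×1, tcaM×1, tcam×1
TtCcaaMm×TtCcAaMm grid (16·16=256): TTCCAaMM=2 TTCCAaMm=4 TTCCAamm=2 TTCCaaMM=2 TTCCaaMm=4 TTCCaamm=2 TTCcAaMM=4 TTCcAaMm=8 TTCcAamm=4 TTCcaaMM=4 TTCcaaMm=8 TTCcaamm=4 TTccAaMM=2 TTccAaMm=4 TTccAamm=2 TTccaaMM=2 TTccaaMm=4 TTccaamm=2 TtCCAaMM=4 TtCCAaMm=8 TtCCAamm=4 TtCCaaMM=4 TtCCaaMm=8 TtCCaamm=4 TtCcAaMM=8 TtCcAaMm=16 TtCcAamm=8 TtCcaaMM=8 TtCcaaMm=16 TtCcaamm=8 TtccAaMM=4 TtccAaMm=8 TtccAamm=4 TtccaaMM=4 TtccaaMm=8 Ttccaamm=4 ttCCAaMM=2 ttCCAaMm=4 ttCCAamm=2 ttCCaaMM=2 ttCCaaMm=4 ttCCaamm=2 ttCcAaMM=4 ttCcAaMm=8 ttCcAamm=4 ttCcaaMM=4 ttCcaaMm=8 ttCcaamm=4 ttccAaMM=2 ttccAaMm=4 ttccAamm=2 ttccaaMM=2 ttccaaMm=4 ttccaamm=2
T_ cc aa M_ hits 18/256; gcd=2; 18÷2/256÷2 = 9/128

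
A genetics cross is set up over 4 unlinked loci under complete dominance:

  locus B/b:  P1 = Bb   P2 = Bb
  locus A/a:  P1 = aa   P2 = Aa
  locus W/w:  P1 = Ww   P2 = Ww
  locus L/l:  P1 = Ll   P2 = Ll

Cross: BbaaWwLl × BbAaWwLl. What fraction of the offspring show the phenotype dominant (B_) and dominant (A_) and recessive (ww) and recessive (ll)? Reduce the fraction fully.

P(B_ A_ ww ll) = 3/128

BbaaWwLl gametes: BaWL×2, BaWl×2, BawL×2, Bawl×2, baWL×2, baWl×2, bawL×2, bawl×2
BbAaWwLl gametes: BAWL×1, BAWl×1, BAwL×1, BAwl×1, BaWL×1, BaWl×1, BawL×1, Bawl×1, bAWL×1, bAWl×1, bAwL×1, bAwl×1, baWL×1, baWl×1, bawL×1, bawl×1
BbaaWwLl×BbAaWwLl grid (16·16=256): BBAaWWLL=2 BBAaWWLl=4 BBAaWWll=2 BBAaWwLL=4 BBAaWwLl=8 BBAaWwll=4 BBAawwLL=2 BBAawwLl=4 BBAawwll=2 BBaaWWLL=2 BBaaWWLl=4 BBaaWWll=2 BBaaWwLL=4 BBaaWwLl=8 BBaaWwll=4 BBaawwLL=2 BBaawwLl=4 BBaawwll=2 BbAaWWLL=4 BbAaWWLl=8 BbAaWWll=4 BbAaWwLL=8 BbAaWwLl=16 BbAaWwll=8 BbAawwLL=4 BbAawwLl=8 BbAawwll=4 BbaaWWLL=4 BbaaWWLl=8 BbaaWWll=4 BbaaWwLL=8 BbaaWwLl=16 BbaaWwll=8 BbaawwLL=4 BbaawwLl=8 Bbaawwll=4 bbAaWWLL=2 bbAaWWLl=4 bbAaWWll=2 bbAaWwLL=4 bbAaWwLl=8 bbAaWwll=4 bbAawwLL=2 bbAawwLl=4 bbAawwll=2 bbaaWWLL=2 bbaaWWLl=4 bbaaWWll=2 bbaaWwLL=4 bbaaWwLl=8 bbaaWwll=4 bbaawwLL=2 bbaawwLl=4 bbaawwll=2
B_ A_ ww ll hits 6/256; gcd=2; 6÷2/256÷2 = 3/128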